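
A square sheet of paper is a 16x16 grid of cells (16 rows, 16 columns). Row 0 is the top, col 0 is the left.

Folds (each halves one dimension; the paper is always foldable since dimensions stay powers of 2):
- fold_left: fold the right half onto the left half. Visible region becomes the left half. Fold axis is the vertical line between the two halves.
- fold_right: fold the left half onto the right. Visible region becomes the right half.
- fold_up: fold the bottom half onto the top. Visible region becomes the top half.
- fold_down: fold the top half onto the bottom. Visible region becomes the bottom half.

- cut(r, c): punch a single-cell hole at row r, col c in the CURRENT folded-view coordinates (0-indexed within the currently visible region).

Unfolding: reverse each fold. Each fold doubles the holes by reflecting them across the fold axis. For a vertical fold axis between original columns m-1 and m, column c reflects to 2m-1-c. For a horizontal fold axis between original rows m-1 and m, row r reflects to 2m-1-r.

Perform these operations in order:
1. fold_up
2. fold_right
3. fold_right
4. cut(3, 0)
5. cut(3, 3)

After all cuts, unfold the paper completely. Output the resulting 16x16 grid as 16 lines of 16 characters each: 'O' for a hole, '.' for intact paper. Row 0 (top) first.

Answer: ................
................
................
O..OO..OO..OO..O
................
................
................
................
................
................
................
................
O..OO..OO..OO..O
................
................
................

Derivation:
Op 1 fold_up: fold axis h@8; visible region now rows[0,8) x cols[0,16) = 8x16
Op 2 fold_right: fold axis v@8; visible region now rows[0,8) x cols[8,16) = 8x8
Op 3 fold_right: fold axis v@12; visible region now rows[0,8) x cols[12,16) = 8x4
Op 4 cut(3, 0): punch at orig (3,12); cuts so far [(3, 12)]; region rows[0,8) x cols[12,16) = 8x4
Op 5 cut(3, 3): punch at orig (3,15); cuts so far [(3, 12), (3, 15)]; region rows[0,8) x cols[12,16) = 8x4
Unfold 1 (reflect across v@12): 4 holes -> [(3, 8), (3, 11), (3, 12), (3, 15)]
Unfold 2 (reflect across v@8): 8 holes -> [(3, 0), (3, 3), (3, 4), (3, 7), (3, 8), (3, 11), (3, 12), (3, 15)]
Unfold 3 (reflect across h@8): 16 holes -> [(3, 0), (3, 3), (3, 4), (3, 7), (3, 8), (3, 11), (3, 12), (3, 15), (12, 0), (12, 3), (12, 4), (12, 7), (12, 8), (12, 11), (12, 12), (12, 15)]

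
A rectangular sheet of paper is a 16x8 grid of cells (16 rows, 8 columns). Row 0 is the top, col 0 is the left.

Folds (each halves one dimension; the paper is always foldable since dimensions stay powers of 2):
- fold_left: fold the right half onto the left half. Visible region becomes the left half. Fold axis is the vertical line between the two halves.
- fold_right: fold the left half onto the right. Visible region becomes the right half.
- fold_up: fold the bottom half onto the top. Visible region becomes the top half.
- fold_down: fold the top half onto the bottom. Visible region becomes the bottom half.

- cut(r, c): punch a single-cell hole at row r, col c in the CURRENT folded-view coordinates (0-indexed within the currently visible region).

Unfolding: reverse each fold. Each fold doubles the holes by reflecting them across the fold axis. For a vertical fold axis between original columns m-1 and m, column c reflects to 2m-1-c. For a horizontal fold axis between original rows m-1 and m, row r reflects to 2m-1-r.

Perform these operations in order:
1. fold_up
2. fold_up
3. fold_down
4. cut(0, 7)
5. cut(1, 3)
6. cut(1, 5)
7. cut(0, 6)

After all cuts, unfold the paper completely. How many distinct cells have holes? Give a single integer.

Op 1 fold_up: fold axis h@8; visible region now rows[0,8) x cols[0,8) = 8x8
Op 2 fold_up: fold axis h@4; visible region now rows[0,4) x cols[0,8) = 4x8
Op 3 fold_down: fold axis h@2; visible region now rows[2,4) x cols[0,8) = 2x8
Op 4 cut(0, 7): punch at orig (2,7); cuts so far [(2, 7)]; region rows[2,4) x cols[0,8) = 2x8
Op 5 cut(1, 3): punch at orig (3,3); cuts so far [(2, 7), (3, 3)]; region rows[2,4) x cols[0,8) = 2x8
Op 6 cut(1, 5): punch at orig (3,5); cuts so far [(2, 7), (3, 3), (3, 5)]; region rows[2,4) x cols[0,8) = 2x8
Op 7 cut(0, 6): punch at orig (2,6); cuts so far [(2, 6), (2, 7), (3, 3), (3, 5)]; region rows[2,4) x cols[0,8) = 2x8
Unfold 1 (reflect across h@2): 8 holes -> [(0, 3), (0, 5), (1, 6), (1, 7), (2, 6), (2, 7), (3, 3), (3, 5)]
Unfold 2 (reflect across h@4): 16 holes -> [(0, 3), (0, 5), (1, 6), (1, 7), (2, 6), (2, 7), (3, 3), (3, 5), (4, 3), (4, 5), (5, 6), (5, 7), (6, 6), (6, 7), (7, 3), (7, 5)]
Unfold 3 (reflect across h@8): 32 holes -> [(0, 3), (0, 5), (1, 6), (1, 7), (2, 6), (2, 7), (3, 3), (3, 5), (4, 3), (4, 5), (5, 6), (5, 7), (6, 6), (6, 7), (7, 3), (7, 5), (8, 3), (8, 5), (9, 6), (9, 7), (10, 6), (10, 7), (11, 3), (11, 5), (12, 3), (12, 5), (13, 6), (13, 7), (14, 6), (14, 7), (15, 3), (15, 5)]

Answer: 32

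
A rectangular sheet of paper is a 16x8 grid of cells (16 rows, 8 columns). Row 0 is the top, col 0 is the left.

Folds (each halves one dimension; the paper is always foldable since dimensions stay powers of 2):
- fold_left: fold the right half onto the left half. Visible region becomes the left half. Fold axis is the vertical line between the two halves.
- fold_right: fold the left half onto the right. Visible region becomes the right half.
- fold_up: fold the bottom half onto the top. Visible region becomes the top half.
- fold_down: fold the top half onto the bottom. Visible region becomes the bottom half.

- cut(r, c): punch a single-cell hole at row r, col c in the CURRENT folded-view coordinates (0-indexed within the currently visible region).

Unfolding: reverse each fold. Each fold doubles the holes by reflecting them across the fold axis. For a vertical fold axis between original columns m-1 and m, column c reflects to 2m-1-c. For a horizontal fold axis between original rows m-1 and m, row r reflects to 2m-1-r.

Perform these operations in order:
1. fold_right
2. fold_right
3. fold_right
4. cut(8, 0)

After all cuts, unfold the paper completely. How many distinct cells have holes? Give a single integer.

Answer: 8

Derivation:
Op 1 fold_right: fold axis v@4; visible region now rows[0,16) x cols[4,8) = 16x4
Op 2 fold_right: fold axis v@6; visible region now rows[0,16) x cols[6,8) = 16x2
Op 3 fold_right: fold axis v@7; visible region now rows[0,16) x cols[7,8) = 16x1
Op 4 cut(8, 0): punch at orig (8,7); cuts so far [(8, 7)]; region rows[0,16) x cols[7,8) = 16x1
Unfold 1 (reflect across v@7): 2 holes -> [(8, 6), (8, 7)]
Unfold 2 (reflect across v@6): 4 holes -> [(8, 4), (8, 5), (8, 6), (8, 7)]
Unfold 3 (reflect across v@4): 8 holes -> [(8, 0), (8, 1), (8, 2), (8, 3), (8, 4), (8, 5), (8, 6), (8, 7)]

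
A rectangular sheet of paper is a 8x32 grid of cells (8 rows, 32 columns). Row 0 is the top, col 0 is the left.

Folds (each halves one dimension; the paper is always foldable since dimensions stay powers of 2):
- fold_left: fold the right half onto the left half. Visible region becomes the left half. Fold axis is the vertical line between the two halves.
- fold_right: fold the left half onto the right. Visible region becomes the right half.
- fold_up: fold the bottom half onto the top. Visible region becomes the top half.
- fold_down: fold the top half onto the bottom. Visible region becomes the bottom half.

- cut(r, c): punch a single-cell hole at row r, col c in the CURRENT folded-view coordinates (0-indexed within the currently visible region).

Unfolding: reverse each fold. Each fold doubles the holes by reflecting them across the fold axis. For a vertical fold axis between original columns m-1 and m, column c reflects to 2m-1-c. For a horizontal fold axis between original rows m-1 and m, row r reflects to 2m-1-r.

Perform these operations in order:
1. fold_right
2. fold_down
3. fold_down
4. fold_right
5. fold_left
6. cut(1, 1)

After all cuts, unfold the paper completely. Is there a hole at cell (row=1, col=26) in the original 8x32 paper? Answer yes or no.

Answer: no

Derivation:
Op 1 fold_right: fold axis v@16; visible region now rows[0,8) x cols[16,32) = 8x16
Op 2 fold_down: fold axis h@4; visible region now rows[4,8) x cols[16,32) = 4x16
Op 3 fold_down: fold axis h@6; visible region now rows[6,8) x cols[16,32) = 2x16
Op 4 fold_right: fold axis v@24; visible region now rows[6,8) x cols[24,32) = 2x8
Op 5 fold_left: fold axis v@28; visible region now rows[6,8) x cols[24,28) = 2x4
Op 6 cut(1, 1): punch at orig (7,25); cuts so far [(7, 25)]; region rows[6,8) x cols[24,28) = 2x4
Unfold 1 (reflect across v@28): 2 holes -> [(7, 25), (7, 30)]
Unfold 2 (reflect across v@24): 4 holes -> [(7, 17), (7, 22), (7, 25), (7, 30)]
Unfold 3 (reflect across h@6): 8 holes -> [(4, 17), (4, 22), (4, 25), (4, 30), (7, 17), (7, 22), (7, 25), (7, 30)]
Unfold 4 (reflect across h@4): 16 holes -> [(0, 17), (0, 22), (0, 25), (0, 30), (3, 17), (3, 22), (3, 25), (3, 30), (4, 17), (4, 22), (4, 25), (4, 30), (7, 17), (7, 22), (7, 25), (7, 30)]
Unfold 5 (reflect across v@16): 32 holes -> [(0, 1), (0, 6), (0, 9), (0, 14), (0, 17), (0, 22), (0, 25), (0, 30), (3, 1), (3, 6), (3, 9), (3, 14), (3, 17), (3, 22), (3, 25), (3, 30), (4, 1), (4, 6), (4, 9), (4, 14), (4, 17), (4, 22), (4, 25), (4, 30), (7, 1), (7, 6), (7, 9), (7, 14), (7, 17), (7, 22), (7, 25), (7, 30)]
Holes: [(0, 1), (0, 6), (0, 9), (0, 14), (0, 17), (0, 22), (0, 25), (0, 30), (3, 1), (3, 6), (3, 9), (3, 14), (3, 17), (3, 22), (3, 25), (3, 30), (4, 1), (4, 6), (4, 9), (4, 14), (4, 17), (4, 22), (4, 25), (4, 30), (7, 1), (7, 6), (7, 9), (7, 14), (7, 17), (7, 22), (7, 25), (7, 30)]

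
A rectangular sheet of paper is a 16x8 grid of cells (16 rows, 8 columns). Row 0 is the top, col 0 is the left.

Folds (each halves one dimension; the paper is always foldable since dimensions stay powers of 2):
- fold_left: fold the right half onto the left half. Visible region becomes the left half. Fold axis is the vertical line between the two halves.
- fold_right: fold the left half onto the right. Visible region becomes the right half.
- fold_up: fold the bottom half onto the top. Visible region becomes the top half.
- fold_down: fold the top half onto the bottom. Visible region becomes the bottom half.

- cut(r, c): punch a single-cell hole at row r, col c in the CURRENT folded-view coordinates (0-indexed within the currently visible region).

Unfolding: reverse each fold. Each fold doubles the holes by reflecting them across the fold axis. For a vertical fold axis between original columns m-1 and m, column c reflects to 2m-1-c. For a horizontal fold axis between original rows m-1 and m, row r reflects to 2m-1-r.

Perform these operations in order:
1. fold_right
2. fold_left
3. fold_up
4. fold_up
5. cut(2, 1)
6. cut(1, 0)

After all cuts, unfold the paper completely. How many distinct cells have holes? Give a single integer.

Op 1 fold_right: fold axis v@4; visible region now rows[0,16) x cols[4,8) = 16x4
Op 2 fold_left: fold axis v@6; visible region now rows[0,16) x cols[4,6) = 16x2
Op 3 fold_up: fold axis h@8; visible region now rows[0,8) x cols[4,6) = 8x2
Op 4 fold_up: fold axis h@4; visible region now rows[0,4) x cols[4,6) = 4x2
Op 5 cut(2, 1): punch at orig (2,5); cuts so far [(2, 5)]; region rows[0,4) x cols[4,6) = 4x2
Op 6 cut(1, 0): punch at orig (1,4); cuts so far [(1, 4), (2, 5)]; region rows[0,4) x cols[4,6) = 4x2
Unfold 1 (reflect across h@4): 4 holes -> [(1, 4), (2, 5), (5, 5), (6, 4)]
Unfold 2 (reflect across h@8): 8 holes -> [(1, 4), (2, 5), (5, 5), (6, 4), (9, 4), (10, 5), (13, 5), (14, 4)]
Unfold 3 (reflect across v@6): 16 holes -> [(1, 4), (1, 7), (2, 5), (2, 6), (5, 5), (5, 6), (6, 4), (6, 7), (9, 4), (9, 7), (10, 5), (10, 6), (13, 5), (13, 6), (14, 4), (14, 7)]
Unfold 4 (reflect across v@4): 32 holes -> [(1, 0), (1, 3), (1, 4), (1, 7), (2, 1), (2, 2), (2, 5), (2, 6), (5, 1), (5, 2), (5, 5), (5, 6), (6, 0), (6, 3), (6, 4), (6, 7), (9, 0), (9, 3), (9, 4), (9, 7), (10, 1), (10, 2), (10, 5), (10, 6), (13, 1), (13, 2), (13, 5), (13, 6), (14, 0), (14, 3), (14, 4), (14, 7)]

Answer: 32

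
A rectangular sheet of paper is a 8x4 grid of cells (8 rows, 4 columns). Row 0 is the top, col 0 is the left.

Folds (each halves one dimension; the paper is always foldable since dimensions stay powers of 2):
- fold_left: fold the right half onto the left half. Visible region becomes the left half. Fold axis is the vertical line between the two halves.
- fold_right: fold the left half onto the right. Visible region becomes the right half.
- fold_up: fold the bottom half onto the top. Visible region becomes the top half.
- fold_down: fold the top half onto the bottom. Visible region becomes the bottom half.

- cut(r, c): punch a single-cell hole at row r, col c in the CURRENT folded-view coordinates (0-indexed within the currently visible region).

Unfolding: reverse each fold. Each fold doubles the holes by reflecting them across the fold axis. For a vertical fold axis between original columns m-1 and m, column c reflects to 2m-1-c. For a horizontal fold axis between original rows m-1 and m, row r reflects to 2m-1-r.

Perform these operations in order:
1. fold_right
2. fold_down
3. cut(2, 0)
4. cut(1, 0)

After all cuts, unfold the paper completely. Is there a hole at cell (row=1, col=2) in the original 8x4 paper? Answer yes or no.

Op 1 fold_right: fold axis v@2; visible region now rows[0,8) x cols[2,4) = 8x2
Op 2 fold_down: fold axis h@4; visible region now rows[4,8) x cols[2,4) = 4x2
Op 3 cut(2, 0): punch at orig (6,2); cuts so far [(6, 2)]; region rows[4,8) x cols[2,4) = 4x2
Op 4 cut(1, 0): punch at orig (5,2); cuts so far [(5, 2), (6, 2)]; region rows[4,8) x cols[2,4) = 4x2
Unfold 1 (reflect across h@4): 4 holes -> [(1, 2), (2, 2), (5, 2), (6, 2)]
Unfold 2 (reflect across v@2): 8 holes -> [(1, 1), (1, 2), (2, 1), (2, 2), (5, 1), (5, 2), (6, 1), (6, 2)]
Holes: [(1, 1), (1, 2), (2, 1), (2, 2), (5, 1), (5, 2), (6, 1), (6, 2)]

Answer: yes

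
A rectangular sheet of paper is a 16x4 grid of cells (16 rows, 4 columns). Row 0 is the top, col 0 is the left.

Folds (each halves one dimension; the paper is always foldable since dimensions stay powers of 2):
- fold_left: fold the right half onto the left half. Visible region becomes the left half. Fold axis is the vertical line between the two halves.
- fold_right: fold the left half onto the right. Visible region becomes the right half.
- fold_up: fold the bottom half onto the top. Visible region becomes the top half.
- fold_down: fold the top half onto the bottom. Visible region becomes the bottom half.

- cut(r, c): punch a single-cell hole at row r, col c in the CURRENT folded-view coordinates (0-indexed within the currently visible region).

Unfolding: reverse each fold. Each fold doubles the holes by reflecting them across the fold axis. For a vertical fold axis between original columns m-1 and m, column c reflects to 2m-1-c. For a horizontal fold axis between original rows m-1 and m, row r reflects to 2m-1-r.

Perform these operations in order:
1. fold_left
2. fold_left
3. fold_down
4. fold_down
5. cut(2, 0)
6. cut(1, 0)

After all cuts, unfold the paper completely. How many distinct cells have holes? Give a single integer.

Answer: 32

Derivation:
Op 1 fold_left: fold axis v@2; visible region now rows[0,16) x cols[0,2) = 16x2
Op 2 fold_left: fold axis v@1; visible region now rows[0,16) x cols[0,1) = 16x1
Op 3 fold_down: fold axis h@8; visible region now rows[8,16) x cols[0,1) = 8x1
Op 4 fold_down: fold axis h@12; visible region now rows[12,16) x cols[0,1) = 4x1
Op 5 cut(2, 0): punch at orig (14,0); cuts so far [(14, 0)]; region rows[12,16) x cols[0,1) = 4x1
Op 6 cut(1, 0): punch at orig (13,0); cuts so far [(13, 0), (14, 0)]; region rows[12,16) x cols[0,1) = 4x1
Unfold 1 (reflect across h@12): 4 holes -> [(9, 0), (10, 0), (13, 0), (14, 0)]
Unfold 2 (reflect across h@8): 8 holes -> [(1, 0), (2, 0), (5, 0), (6, 0), (9, 0), (10, 0), (13, 0), (14, 0)]
Unfold 3 (reflect across v@1): 16 holes -> [(1, 0), (1, 1), (2, 0), (2, 1), (5, 0), (5, 1), (6, 0), (6, 1), (9, 0), (9, 1), (10, 0), (10, 1), (13, 0), (13, 1), (14, 0), (14, 1)]
Unfold 4 (reflect across v@2): 32 holes -> [(1, 0), (1, 1), (1, 2), (1, 3), (2, 0), (2, 1), (2, 2), (2, 3), (5, 0), (5, 1), (5, 2), (5, 3), (6, 0), (6, 1), (6, 2), (6, 3), (9, 0), (9, 1), (9, 2), (9, 3), (10, 0), (10, 1), (10, 2), (10, 3), (13, 0), (13, 1), (13, 2), (13, 3), (14, 0), (14, 1), (14, 2), (14, 3)]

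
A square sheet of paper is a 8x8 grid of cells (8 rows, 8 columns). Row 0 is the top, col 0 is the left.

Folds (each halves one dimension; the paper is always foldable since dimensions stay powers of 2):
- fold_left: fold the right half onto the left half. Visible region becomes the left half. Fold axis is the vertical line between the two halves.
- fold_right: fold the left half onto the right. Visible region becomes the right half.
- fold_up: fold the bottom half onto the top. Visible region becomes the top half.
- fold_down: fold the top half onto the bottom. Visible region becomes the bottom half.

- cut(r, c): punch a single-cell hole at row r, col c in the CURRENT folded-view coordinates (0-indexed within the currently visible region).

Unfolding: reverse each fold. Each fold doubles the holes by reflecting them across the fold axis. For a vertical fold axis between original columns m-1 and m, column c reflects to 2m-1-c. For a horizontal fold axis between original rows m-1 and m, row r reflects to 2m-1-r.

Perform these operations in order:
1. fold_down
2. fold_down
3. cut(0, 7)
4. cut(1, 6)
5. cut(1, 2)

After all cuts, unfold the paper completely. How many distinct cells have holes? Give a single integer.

Op 1 fold_down: fold axis h@4; visible region now rows[4,8) x cols[0,8) = 4x8
Op 2 fold_down: fold axis h@6; visible region now rows[6,8) x cols[0,8) = 2x8
Op 3 cut(0, 7): punch at orig (6,7); cuts so far [(6, 7)]; region rows[6,8) x cols[0,8) = 2x8
Op 4 cut(1, 6): punch at orig (7,6); cuts so far [(6, 7), (7, 6)]; region rows[6,8) x cols[0,8) = 2x8
Op 5 cut(1, 2): punch at orig (7,2); cuts so far [(6, 7), (7, 2), (7, 6)]; region rows[6,8) x cols[0,8) = 2x8
Unfold 1 (reflect across h@6): 6 holes -> [(4, 2), (4, 6), (5, 7), (6, 7), (7, 2), (7, 6)]
Unfold 2 (reflect across h@4): 12 holes -> [(0, 2), (0, 6), (1, 7), (2, 7), (3, 2), (3, 6), (4, 2), (4, 6), (5, 7), (6, 7), (7, 2), (7, 6)]

Answer: 12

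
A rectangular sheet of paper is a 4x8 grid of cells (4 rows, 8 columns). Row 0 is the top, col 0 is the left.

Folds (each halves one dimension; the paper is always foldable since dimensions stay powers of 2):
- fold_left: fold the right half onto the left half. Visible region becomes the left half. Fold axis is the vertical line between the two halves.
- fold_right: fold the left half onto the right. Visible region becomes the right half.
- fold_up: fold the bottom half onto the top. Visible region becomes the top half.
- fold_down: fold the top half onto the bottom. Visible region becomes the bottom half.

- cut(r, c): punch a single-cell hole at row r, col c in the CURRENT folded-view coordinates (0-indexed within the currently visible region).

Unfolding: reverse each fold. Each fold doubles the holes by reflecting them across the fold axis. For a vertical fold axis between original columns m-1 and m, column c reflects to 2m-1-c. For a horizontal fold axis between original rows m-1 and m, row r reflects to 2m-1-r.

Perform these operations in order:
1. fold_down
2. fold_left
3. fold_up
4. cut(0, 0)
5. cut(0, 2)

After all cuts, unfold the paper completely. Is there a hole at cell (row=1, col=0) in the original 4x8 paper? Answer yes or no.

Answer: yes

Derivation:
Op 1 fold_down: fold axis h@2; visible region now rows[2,4) x cols[0,8) = 2x8
Op 2 fold_left: fold axis v@4; visible region now rows[2,4) x cols[0,4) = 2x4
Op 3 fold_up: fold axis h@3; visible region now rows[2,3) x cols[0,4) = 1x4
Op 4 cut(0, 0): punch at orig (2,0); cuts so far [(2, 0)]; region rows[2,3) x cols[0,4) = 1x4
Op 5 cut(0, 2): punch at orig (2,2); cuts so far [(2, 0), (2, 2)]; region rows[2,3) x cols[0,4) = 1x4
Unfold 1 (reflect across h@3): 4 holes -> [(2, 0), (2, 2), (3, 0), (3, 2)]
Unfold 2 (reflect across v@4): 8 holes -> [(2, 0), (2, 2), (2, 5), (2, 7), (3, 0), (3, 2), (3, 5), (3, 7)]
Unfold 3 (reflect across h@2): 16 holes -> [(0, 0), (0, 2), (0, 5), (0, 7), (1, 0), (1, 2), (1, 5), (1, 7), (2, 0), (2, 2), (2, 5), (2, 7), (3, 0), (3, 2), (3, 5), (3, 7)]
Holes: [(0, 0), (0, 2), (0, 5), (0, 7), (1, 0), (1, 2), (1, 5), (1, 7), (2, 0), (2, 2), (2, 5), (2, 7), (3, 0), (3, 2), (3, 5), (3, 7)]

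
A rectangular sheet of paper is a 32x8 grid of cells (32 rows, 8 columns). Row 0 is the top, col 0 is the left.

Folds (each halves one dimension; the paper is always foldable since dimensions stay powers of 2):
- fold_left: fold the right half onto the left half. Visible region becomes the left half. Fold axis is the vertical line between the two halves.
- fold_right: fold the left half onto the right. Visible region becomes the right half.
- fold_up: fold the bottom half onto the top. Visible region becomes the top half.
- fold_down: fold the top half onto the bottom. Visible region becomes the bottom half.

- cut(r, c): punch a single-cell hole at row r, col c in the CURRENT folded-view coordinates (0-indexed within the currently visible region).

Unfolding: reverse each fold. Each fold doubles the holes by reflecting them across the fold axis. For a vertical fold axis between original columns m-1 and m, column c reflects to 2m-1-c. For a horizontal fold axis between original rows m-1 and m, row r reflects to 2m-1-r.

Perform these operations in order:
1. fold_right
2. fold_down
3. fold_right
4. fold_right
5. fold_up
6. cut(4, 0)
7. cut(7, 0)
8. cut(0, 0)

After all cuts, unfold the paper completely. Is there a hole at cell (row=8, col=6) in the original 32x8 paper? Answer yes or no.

Op 1 fold_right: fold axis v@4; visible region now rows[0,32) x cols[4,8) = 32x4
Op 2 fold_down: fold axis h@16; visible region now rows[16,32) x cols[4,8) = 16x4
Op 3 fold_right: fold axis v@6; visible region now rows[16,32) x cols[6,8) = 16x2
Op 4 fold_right: fold axis v@7; visible region now rows[16,32) x cols[7,8) = 16x1
Op 5 fold_up: fold axis h@24; visible region now rows[16,24) x cols[7,8) = 8x1
Op 6 cut(4, 0): punch at orig (20,7); cuts so far [(20, 7)]; region rows[16,24) x cols[7,8) = 8x1
Op 7 cut(7, 0): punch at orig (23,7); cuts so far [(20, 7), (23, 7)]; region rows[16,24) x cols[7,8) = 8x1
Op 8 cut(0, 0): punch at orig (16,7); cuts so far [(16, 7), (20, 7), (23, 7)]; region rows[16,24) x cols[7,8) = 8x1
Unfold 1 (reflect across h@24): 6 holes -> [(16, 7), (20, 7), (23, 7), (24, 7), (27, 7), (31, 7)]
Unfold 2 (reflect across v@7): 12 holes -> [(16, 6), (16, 7), (20, 6), (20, 7), (23, 6), (23, 7), (24, 6), (24, 7), (27, 6), (27, 7), (31, 6), (31, 7)]
Unfold 3 (reflect across v@6): 24 holes -> [(16, 4), (16, 5), (16, 6), (16, 7), (20, 4), (20, 5), (20, 6), (20, 7), (23, 4), (23, 5), (23, 6), (23, 7), (24, 4), (24, 5), (24, 6), (24, 7), (27, 4), (27, 5), (27, 6), (27, 7), (31, 4), (31, 5), (31, 6), (31, 7)]
Unfold 4 (reflect across h@16): 48 holes -> [(0, 4), (0, 5), (0, 6), (0, 7), (4, 4), (4, 5), (4, 6), (4, 7), (7, 4), (7, 5), (7, 6), (7, 7), (8, 4), (8, 5), (8, 6), (8, 7), (11, 4), (11, 5), (11, 6), (11, 7), (15, 4), (15, 5), (15, 6), (15, 7), (16, 4), (16, 5), (16, 6), (16, 7), (20, 4), (20, 5), (20, 6), (20, 7), (23, 4), (23, 5), (23, 6), (23, 7), (24, 4), (24, 5), (24, 6), (24, 7), (27, 4), (27, 5), (27, 6), (27, 7), (31, 4), (31, 5), (31, 6), (31, 7)]
Unfold 5 (reflect across v@4): 96 holes -> [(0, 0), (0, 1), (0, 2), (0, 3), (0, 4), (0, 5), (0, 6), (0, 7), (4, 0), (4, 1), (4, 2), (4, 3), (4, 4), (4, 5), (4, 6), (4, 7), (7, 0), (7, 1), (7, 2), (7, 3), (7, 4), (7, 5), (7, 6), (7, 7), (8, 0), (8, 1), (8, 2), (8, 3), (8, 4), (8, 5), (8, 6), (8, 7), (11, 0), (11, 1), (11, 2), (11, 3), (11, 4), (11, 5), (11, 6), (11, 7), (15, 0), (15, 1), (15, 2), (15, 3), (15, 4), (15, 5), (15, 6), (15, 7), (16, 0), (16, 1), (16, 2), (16, 3), (16, 4), (16, 5), (16, 6), (16, 7), (20, 0), (20, 1), (20, 2), (20, 3), (20, 4), (20, 5), (20, 6), (20, 7), (23, 0), (23, 1), (23, 2), (23, 3), (23, 4), (23, 5), (23, 6), (23, 7), (24, 0), (24, 1), (24, 2), (24, 3), (24, 4), (24, 5), (24, 6), (24, 7), (27, 0), (27, 1), (27, 2), (27, 3), (27, 4), (27, 5), (27, 6), (27, 7), (31, 0), (31, 1), (31, 2), (31, 3), (31, 4), (31, 5), (31, 6), (31, 7)]
Holes: [(0, 0), (0, 1), (0, 2), (0, 3), (0, 4), (0, 5), (0, 6), (0, 7), (4, 0), (4, 1), (4, 2), (4, 3), (4, 4), (4, 5), (4, 6), (4, 7), (7, 0), (7, 1), (7, 2), (7, 3), (7, 4), (7, 5), (7, 6), (7, 7), (8, 0), (8, 1), (8, 2), (8, 3), (8, 4), (8, 5), (8, 6), (8, 7), (11, 0), (11, 1), (11, 2), (11, 3), (11, 4), (11, 5), (11, 6), (11, 7), (15, 0), (15, 1), (15, 2), (15, 3), (15, 4), (15, 5), (15, 6), (15, 7), (16, 0), (16, 1), (16, 2), (16, 3), (16, 4), (16, 5), (16, 6), (16, 7), (20, 0), (20, 1), (20, 2), (20, 3), (20, 4), (20, 5), (20, 6), (20, 7), (23, 0), (23, 1), (23, 2), (23, 3), (23, 4), (23, 5), (23, 6), (23, 7), (24, 0), (24, 1), (24, 2), (24, 3), (24, 4), (24, 5), (24, 6), (24, 7), (27, 0), (27, 1), (27, 2), (27, 3), (27, 4), (27, 5), (27, 6), (27, 7), (31, 0), (31, 1), (31, 2), (31, 3), (31, 4), (31, 5), (31, 6), (31, 7)]

Answer: yes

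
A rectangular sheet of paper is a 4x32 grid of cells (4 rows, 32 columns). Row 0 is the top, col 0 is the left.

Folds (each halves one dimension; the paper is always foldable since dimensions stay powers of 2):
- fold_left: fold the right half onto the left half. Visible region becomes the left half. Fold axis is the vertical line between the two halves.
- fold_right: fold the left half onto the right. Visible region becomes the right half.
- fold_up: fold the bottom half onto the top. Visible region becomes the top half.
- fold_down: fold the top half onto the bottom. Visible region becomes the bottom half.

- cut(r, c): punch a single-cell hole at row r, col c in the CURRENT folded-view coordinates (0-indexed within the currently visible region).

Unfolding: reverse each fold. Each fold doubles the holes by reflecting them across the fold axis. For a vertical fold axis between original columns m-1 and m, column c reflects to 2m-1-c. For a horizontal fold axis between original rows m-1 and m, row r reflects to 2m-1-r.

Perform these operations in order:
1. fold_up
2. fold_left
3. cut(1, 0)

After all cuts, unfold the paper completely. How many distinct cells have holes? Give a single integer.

Answer: 4

Derivation:
Op 1 fold_up: fold axis h@2; visible region now rows[0,2) x cols[0,32) = 2x32
Op 2 fold_left: fold axis v@16; visible region now rows[0,2) x cols[0,16) = 2x16
Op 3 cut(1, 0): punch at orig (1,0); cuts so far [(1, 0)]; region rows[0,2) x cols[0,16) = 2x16
Unfold 1 (reflect across v@16): 2 holes -> [(1, 0), (1, 31)]
Unfold 2 (reflect across h@2): 4 holes -> [(1, 0), (1, 31), (2, 0), (2, 31)]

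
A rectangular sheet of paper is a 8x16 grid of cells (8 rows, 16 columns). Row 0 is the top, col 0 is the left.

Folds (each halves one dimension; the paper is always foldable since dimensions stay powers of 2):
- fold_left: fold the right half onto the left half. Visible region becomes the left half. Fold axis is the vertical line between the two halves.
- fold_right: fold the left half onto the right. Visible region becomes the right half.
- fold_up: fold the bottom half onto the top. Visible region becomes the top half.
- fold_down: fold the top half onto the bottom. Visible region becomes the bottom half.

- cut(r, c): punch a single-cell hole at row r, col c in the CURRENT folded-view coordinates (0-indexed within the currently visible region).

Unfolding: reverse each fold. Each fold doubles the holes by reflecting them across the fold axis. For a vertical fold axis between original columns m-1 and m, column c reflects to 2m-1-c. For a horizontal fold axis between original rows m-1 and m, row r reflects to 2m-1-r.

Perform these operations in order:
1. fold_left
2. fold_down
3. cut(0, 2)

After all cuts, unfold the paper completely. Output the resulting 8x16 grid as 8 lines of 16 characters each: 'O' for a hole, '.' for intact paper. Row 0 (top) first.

Answer: ................
................
................
..O..........O..
..O..........O..
................
................
................

Derivation:
Op 1 fold_left: fold axis v@8; visible region now rows[0,8) x cols[0,8) = 8x8
Op 2 fold_down: fold axis h@4; visible region now rows[4,8) x cols[0,8) = 4x8
Op 3 cut(0, 2): punch at orig (4,2); cuts so far [(4, 2)]; region rows[4,8) x cols[0,8) = 4x8
Unfold 1 (reflect across h@4): 2 holes -> [(3, 2), (4, 2)]
Unfold 2 (reflect across v@8): 4 holes -> [(3, 2), (3, 13), (4, 2), (4, 13)]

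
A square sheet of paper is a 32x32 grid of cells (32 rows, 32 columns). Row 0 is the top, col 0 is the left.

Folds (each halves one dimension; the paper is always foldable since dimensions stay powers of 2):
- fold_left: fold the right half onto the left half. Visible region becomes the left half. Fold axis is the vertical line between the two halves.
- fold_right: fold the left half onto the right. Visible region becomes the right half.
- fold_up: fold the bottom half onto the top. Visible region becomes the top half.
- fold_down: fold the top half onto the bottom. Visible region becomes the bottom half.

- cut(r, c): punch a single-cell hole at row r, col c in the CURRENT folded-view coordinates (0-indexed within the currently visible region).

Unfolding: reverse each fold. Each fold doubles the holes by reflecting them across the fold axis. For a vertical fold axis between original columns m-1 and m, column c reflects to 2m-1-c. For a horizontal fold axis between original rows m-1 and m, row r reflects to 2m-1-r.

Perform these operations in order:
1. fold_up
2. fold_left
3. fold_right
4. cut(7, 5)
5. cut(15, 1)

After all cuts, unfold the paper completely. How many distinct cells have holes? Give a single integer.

Op 1 fold_up: fold axis h@16; visible region now rows[0,16) x cols[0,32) = 16x32
Op 2 fold_left: fold axis v@16; visible region now rows[0,16) x cols[0,16) = 16x16
Op 3 fold_right: fold axis v@8; visible region now rows[0,16) x cols[8,16) = 16x8
Op 4 cut(7, 5): punch at orig (7,13); cuts so far [(7, 13)]; region rows[0,16) x cols[8,16) = 16x8
Op 5 cut(15, 1): punch at orig (15,9); cuts so far [(7, 13), (15, 9)]; region rows[0,16) x cols[8,16) = 16x8
Unfold 1 (reflect across v@8): 4 holes -> [(7, 2), (7, 13), (15, 6), (15, 9)]
Unfold 2 (reflect across v@16): 8 holes -> [(7, 2), (7, 13), (7, 18), (7, 29), (15, 6), (15, 9), (15, 22), (15, 25)]
Unfold 3 (reflect across h@16): 16 holes -> [(7, 2), (7, 13), (7, 18), (7, 29), (15, 6), (15, 9), (15, 22), (15, 25), (16, 6), (16, 9), (16, 22), (16, 25), (24, 2), (24, 13), (24, 18), (24, 29)]

Answer: 16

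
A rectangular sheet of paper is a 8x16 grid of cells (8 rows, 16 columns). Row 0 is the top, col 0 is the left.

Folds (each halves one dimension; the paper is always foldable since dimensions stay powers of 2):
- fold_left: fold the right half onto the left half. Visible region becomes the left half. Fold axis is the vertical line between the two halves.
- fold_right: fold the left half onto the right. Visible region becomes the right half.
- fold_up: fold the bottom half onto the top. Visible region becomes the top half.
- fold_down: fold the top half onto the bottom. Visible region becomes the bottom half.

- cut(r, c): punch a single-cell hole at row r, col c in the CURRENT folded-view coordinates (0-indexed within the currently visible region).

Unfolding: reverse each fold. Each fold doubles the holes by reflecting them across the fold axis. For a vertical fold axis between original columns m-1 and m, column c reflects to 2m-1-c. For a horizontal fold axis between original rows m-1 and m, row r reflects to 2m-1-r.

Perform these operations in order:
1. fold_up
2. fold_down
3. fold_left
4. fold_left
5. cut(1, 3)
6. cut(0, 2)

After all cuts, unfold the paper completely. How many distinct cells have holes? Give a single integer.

Answer: 32

Derivation:
Op 1 fold_up: fold axis h@4; visible region now rows[0,4) x cols[0,16) = 4x16
Op 2 fold_down: fold axis h@2; visible region now rows[2,4) x cols[0,16) = 2x16
Op 3 fold_left: fold axis v@8; visible region now rows[2,4) x cols[0,8) = 2x8
Op 4 fold_left: fold axis v@4; visible region now rows[2,4) x cols[0,4) = 2x4
Op 5 cut(1, 3): punch at orig (3,3); cuts so far [(3, 3)]; region rows[2,4) x cols[0,4) = 2x4
Op 6 cut(0, 2): punch at orig (2,2); cuts so far [(2, 2), (3, 3)]; region rows[2,4) x cols[0,4) = 2x4
Unfold 1 (reflect across v@4): 4 holes -> [(2, 2), (2, 5), (3, 3), (3, 4)]
Unfold 2 (reflect across v@8): 8 holes -> [(2, 2), (2, 5), (2, 10), (2, 13), (3, 3), (3, 4), (3, 11), (3, 12)]
Unfold 3 (reflect across h@2): 16 holes -> [(0, 3), (0, 4), (0, 11), (0, 12), (1, 2), (1, 5), (1, 10), (1, 13), (2, 2), (2, 5), (2, 10), (2, 13), (3, 3), (3, 4), (3, 11), (3, 12)]
Unfold 4 (reflect across h@4): 32 holes -> [(0, 3), (0, 4), (0, 11), (0, 12), (1, 2), (1, 5), (1, 10), (1, 13), (2, 2), (2, 5), (2, 10), (2, 13), (3, 3), (3, 4), (3, 11), (3, 12), (4, 3), (4, 4), (4, 11), (4, 12), (5, 2), (5, 5), (5, 10), (5, 13), (6, 2), (6, 5), (6, 10), (6, 13), (7, 3), (7, 4), (7, 11), (7, 12)]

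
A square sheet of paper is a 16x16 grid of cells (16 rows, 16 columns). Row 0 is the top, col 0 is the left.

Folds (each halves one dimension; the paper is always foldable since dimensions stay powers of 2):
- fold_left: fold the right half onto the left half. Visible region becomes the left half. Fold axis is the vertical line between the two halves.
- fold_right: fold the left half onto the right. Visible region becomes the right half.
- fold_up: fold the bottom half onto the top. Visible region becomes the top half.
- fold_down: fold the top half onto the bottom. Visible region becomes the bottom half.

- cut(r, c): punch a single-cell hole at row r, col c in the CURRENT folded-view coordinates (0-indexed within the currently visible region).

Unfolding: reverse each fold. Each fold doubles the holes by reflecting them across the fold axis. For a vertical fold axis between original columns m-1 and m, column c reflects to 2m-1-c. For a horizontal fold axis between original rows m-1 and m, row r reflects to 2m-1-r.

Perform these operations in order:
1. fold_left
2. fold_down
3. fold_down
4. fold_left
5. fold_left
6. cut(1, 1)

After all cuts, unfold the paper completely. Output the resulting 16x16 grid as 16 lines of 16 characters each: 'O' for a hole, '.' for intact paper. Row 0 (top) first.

Answer: ................
................
.OO..OO..OO..OO.
................
................
.OO..OO..OO..OO.
................
................
................
................
.OO..OO..OO..OO.
................
................
.OO..OO..OO..OO.
................
................

Derivation:
Op 1 fold_left: fold axis v@8; visible region now rows[0,16) x cols[0,8) = 16x8
Op 2 fold_down: fold axis h@8; visible region now rows[8,16) x cols[0,8) = 8x8
Op 3 fold_down: fold axis h@12; visible region now rows[12,16) x cols[0,8) = 4x8
Op 4 fold_left: fold axis v@4; visible region now rows[12,16) x cols[0,4) = 4x4
Op 5 fold_left: fold axis v@2; visible region now rows[12,16) x cols[0,2) = 4x2
Op 6 cut(1, 1): punch at orig (13,1); cuts so far [(13, 1)]; region rows[12,16) x cols[0,2) = 4x2
Unfold 1 (reflect across v@2): 2 holes -> [(13, 1), (13, 2)]
Unfold 2 (reflect across v@4): 4 holes -> [(13, 1), (13, 2), (13, 5), (13, 6)]
Unfold 3 (reflect across h@12): 8 holes -> [(10, 1), (10, 2), (10, 5), (10, 6), (13, 1), (13, 2), (13, 5), (13, 6)]
Unfold 4 (reflect across h@8): 16 holes -> [(2, 1), (2, 2), (2, 5), (2, 6), (5, 1), (5, 2), (5, 5), (5, 6), (10, 1), (10, 2), (10, 5), (10, 6), (13, 1), (13, 2), (13, 5), (13, 6)]
Unfold 5 (reflect across v@8): 32 holes -> [(2, 1), (2, 2), (2, 5), (2, 6), (2, 9), (2, 10), (2, 13), (2, 14), (5, 1), (5, 2), (5, 5), (5, 6), (5, 9), (5, 10), (5, 13), (5, 14), (10, 1), (10, 2), (10, 5), (10, 6), (10, 9), (10, 10), (10, 13), (10, 14), (13, 1), (13, 2), (13, 5), (13, 6), (13, 9), (13, 10), (13, 13), (13, 14)]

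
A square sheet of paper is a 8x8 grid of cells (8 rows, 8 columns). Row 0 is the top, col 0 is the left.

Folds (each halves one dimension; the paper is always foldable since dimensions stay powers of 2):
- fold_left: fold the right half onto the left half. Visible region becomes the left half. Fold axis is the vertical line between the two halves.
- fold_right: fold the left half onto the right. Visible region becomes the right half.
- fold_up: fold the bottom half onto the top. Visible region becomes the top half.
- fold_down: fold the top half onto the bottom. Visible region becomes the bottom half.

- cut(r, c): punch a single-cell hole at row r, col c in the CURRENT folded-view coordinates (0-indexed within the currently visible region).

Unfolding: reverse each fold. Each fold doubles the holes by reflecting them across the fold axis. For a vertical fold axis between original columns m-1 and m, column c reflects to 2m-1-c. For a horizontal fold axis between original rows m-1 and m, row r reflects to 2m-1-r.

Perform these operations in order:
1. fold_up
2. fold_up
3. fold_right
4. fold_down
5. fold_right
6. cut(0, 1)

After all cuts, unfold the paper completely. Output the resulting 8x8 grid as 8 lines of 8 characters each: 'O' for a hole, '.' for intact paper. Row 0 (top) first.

Op 1 fold_up: fold axis h@4; visible region now rows[0,4) x cols[0,8) = 4x8
Op 2 fold_up: fold axis h@2; visible region now rows[0,2) x cols[0,8) = 2x8
Op 3 fold_right: fold axis v@4; visible region now rows[0,2) x cols[4,8) = 2x4
Op 4 fold_down: fold axis h@1; visible region now rows[1,2) x cols[4,8) = 1x4
Op 5 fold_right: fold axis v@6; visible region now rows[1,2) x cols[6,8) = 1x2
Op 6 cut(0, 1): punch at orig (1,7); cuts so far [(1, 7)]; region rows[1,2) x cols[6,8) = 1x2
Unfold 1 (reflect across v@6): 2 holes -> [(1, 4), (1, 7)]
Unfold 2 (reflect across h@1): 4 holes -> [(0, 4), (0, 7), (1, 4), (1, 7)]
Unfold 3 (reflect across v@4): 8 holes -> [(0, 0), (0, 3), (0, 4), (0, 7), (1, 0), (1, 3), (1, 4), (1, 7)]
Unfold 4 (reflect across h@2): 16 holes -> [(0, 0), (0, 3), (0, 4), (0, 7), (1, 0), (1, 3), (1, 4), (1, 7), (2, 0), (2, 3), (2, 4), (2, 7), (3, 0), (3, 3), (3, 4), (3, 7)]
Unfold 5 (reflect across h@4): 32 holes -> [(0, 0), (0, 3), (0, 4), (0, 7), (1, 0), (1, 3), (1, 4), (1, 7), (2, 0), (2, 3), (2, 4), (2, 7), (3, 0), (3, 3), (3, 4), (3, 7), (4, 0), (4, 3), (4, 4), (4, 7), (5, 0), (5, 3), (5, 4), (5, 7), (6, 0), (6, 3), (6, 4), (6, 7), (7, 0), (7, 3), (7, 4), (7, 7)]

Answer: O..OO..O
O..OO..O
O..OO..O
O..OO..O
O..OO..O
O..OO..O
O..OO..O
O..OO..O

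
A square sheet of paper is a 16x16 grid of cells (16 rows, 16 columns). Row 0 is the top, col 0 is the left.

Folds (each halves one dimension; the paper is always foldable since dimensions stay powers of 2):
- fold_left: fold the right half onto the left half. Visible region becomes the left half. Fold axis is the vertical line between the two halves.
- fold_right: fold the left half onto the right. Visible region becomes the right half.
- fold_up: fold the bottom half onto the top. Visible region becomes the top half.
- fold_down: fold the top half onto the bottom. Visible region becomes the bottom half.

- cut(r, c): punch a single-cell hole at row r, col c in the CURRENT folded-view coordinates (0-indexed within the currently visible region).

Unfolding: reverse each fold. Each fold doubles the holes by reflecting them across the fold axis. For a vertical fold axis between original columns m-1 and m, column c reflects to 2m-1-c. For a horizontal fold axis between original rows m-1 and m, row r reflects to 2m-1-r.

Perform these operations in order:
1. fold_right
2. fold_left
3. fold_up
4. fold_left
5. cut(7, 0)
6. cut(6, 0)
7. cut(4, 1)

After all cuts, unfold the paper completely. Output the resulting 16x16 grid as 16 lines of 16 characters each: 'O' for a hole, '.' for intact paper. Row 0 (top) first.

Answer: ................
................
................
................
.OO..OO..OO..OO.
................
O..OO..OO..OO..O
O..OO..OO..OO..O
O..OO..OO..OO..O
O..OO..OO..OO..O
................
.OO..OO..OO..OO.
................
................
................
................

Derivation:
Op 1 fold_right: fold axis v@8; visible region now rows[0,16) x cols[8,16) = 16x8
Op 2 fold_left: fold axis v@12; visible region now rows[0,16) x cols[8,12) = 16x4
Op 3 fold_up: fold axis h@8; visible region now rows[0,8) x cols[8,12) = 8x4
Op 4 fold_left: fold axis v@10; visible region now rows[0,8) x cols[8,10) = 8x2
Op 5 cut(7, 0): punch at orig (7,8); cuts so far [(7, 8)]; region rows[0,8) x cols[8,10) = 8x2
Op 6 cut(6, 0): punch at orig (6,8); cuts so far [(6, 8), (7, 8)]; region rows[0,8) x cols[8,10) = 8x2
Op 7 cut(4, 1): punch at orig (4,9); cuts so far [(4, 9), (6, 8), (7, 8)]; region rows[0,8) x cols[8,10) = 8x2
Unfold 1 (reflect across v@10): 6 holes -> [(4, 9), (4, 10), (6, 8), (6, 11), (7, 8), (7, 11)]
Unfold 2 (reflect across h@8): 12 holes -> [(4, 9), (4, 10), (6, 8), (6, 11), (7, 8), (7, 11), (8, 8), (8, 11), (9, 8), (9, 11), (11, 9), (11, 10)]
Unfold 3 (reflect across v@12): 24 holes -> [(4, 9), (4, 10), (4, 13), (4, 14), (6, 8), (6, 11), (6, 12), (6, 15), (7, 8), (7, 11), (7, 12), (7, 15), (8, 8), (8, 11), (8, 12), (8, 15), (9, 8), (9, 11), (9, 12), (9, 15), (11, 9), (11, 10), (11, 13), (11, 14)]
Unfold 4 (reflect across v@8): 48 holes -> [(4, 1), (4, 2), (4, 5), (4, 6), (4, 9), (4, 10), (4, 13), (4, 14), (6, 0), (6, 3), (6, 4), (6, 7), (6, 8), (6, 11), (6, 12), (6, 15), (7, 0), (7, 3), (7, 4), (7, 7), (7, 8), (7, 11), (7, 12), (7, 15), (8, 0), (8, 3), (8, 4), (8, 7), (8, 8), (8, 11), (8, 12), (8, 15), (9, 0), (9, 3), (9, 4), (9, 7), (9, 8), (9, 11), (9, 12), (9, 15), (11, 1), (11, 2), (11, 5), (11, 6), (11, 9), (11, 10), (11, 13), (11, 14)]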